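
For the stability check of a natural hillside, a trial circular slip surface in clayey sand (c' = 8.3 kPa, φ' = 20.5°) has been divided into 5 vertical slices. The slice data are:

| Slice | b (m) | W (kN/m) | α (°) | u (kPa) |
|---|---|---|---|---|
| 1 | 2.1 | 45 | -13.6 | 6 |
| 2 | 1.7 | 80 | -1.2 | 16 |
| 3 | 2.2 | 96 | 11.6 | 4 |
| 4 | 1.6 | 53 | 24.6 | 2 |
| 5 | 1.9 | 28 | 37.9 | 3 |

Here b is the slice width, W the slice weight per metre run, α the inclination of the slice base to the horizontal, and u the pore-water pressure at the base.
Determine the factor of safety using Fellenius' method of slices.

Ordinary method of slices: FS = Σ[c'·Δl_i + (W_i cosα_i − u_i·Δl_i)·tanφ'] / Σ W_i sinα_i, with Δl_i = b_i / cosα_i.
Slice 1: Δl = 2.1/cos(-13.6°) = 2.161 m; N'_1 = 45·cos(-13.6°) − 6·2.161 = 30.8; c'Δl = 17.93; W sinα = -10.6
Slice 2: Δl = 1.7/cos(-1.2°) = 1.700 m; N'_2 = 80·cos(-1.2°) − 16·1.700 = 52.8; c'Δl = 14.11; W sinα = -1.7
Slice 3: Δl = 2.2/cos11.6° = 2.246 m; N'_3 = 96·cos11.6° − 4·2.246 = 85.1; c'Δl = 18.64; W sinα = 19.3
Slice 4: Δl = 1.6/cos24.6° = 1.760 m; N'_4 = 53·cos24.6° − 2·1.760 = 44.7; c'Δl = 14.61; W sinα = 22.1
Slice 5: Δl = 1.9/cos37.9° = 2.408 m; N'_5 = 28·cos37.9° − 3·2.408 = 14.9; c'Δl = 19.99; W sinα = 17.2
Σc'Δl = 85.3 kN/m; ΣN' = 228.1 kN/m; ΣW sinα = 46.3 kN/m
Resisting = 85.3 + 228.1·tan20.5° = 85.3 + 85.3 = 170.6 kN/m
FS = 170.6 / 46.3 = 3.683

FS = 3.68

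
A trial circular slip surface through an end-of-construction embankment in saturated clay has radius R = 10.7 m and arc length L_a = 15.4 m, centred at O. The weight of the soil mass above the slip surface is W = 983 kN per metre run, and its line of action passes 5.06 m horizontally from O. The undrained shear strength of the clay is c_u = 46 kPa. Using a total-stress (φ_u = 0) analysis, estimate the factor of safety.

FS = 1.52

Taking moments about the centre O, the resisting moment is provided by the undrained shear strength acting along the arc:
M_R = c_u·L_a·R = 46·15.40·10.7 = 7579.9 kN·m/m
M_D = W·d = 983·5.06 = 4974.0 kN·m/m
FS = M_R / M_D = 7579.9 / 4974.0 = 1.524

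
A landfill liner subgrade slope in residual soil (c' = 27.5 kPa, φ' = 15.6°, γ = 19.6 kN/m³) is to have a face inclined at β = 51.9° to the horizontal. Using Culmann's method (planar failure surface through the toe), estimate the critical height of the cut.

H_c = 21.92 m

Culmann's analysis gives the critical failure plane at α_cr = (β + φ')/2 = (51.9 + 15.6)/2 = 33.8°, and the critical height
H_c = (4c'/γ) · sinβ cosφ' / [1 − cos(β − φ')]
    = (4·27.5/19.6) · sin51.9°·cos15.6° / [1 − cos(36.3°)]
    = 5.612 · 0.7869·0.9632 / [1 − 0.8059]
    = 5.612 · 0.7579 / 0.1941
    = 21.92 m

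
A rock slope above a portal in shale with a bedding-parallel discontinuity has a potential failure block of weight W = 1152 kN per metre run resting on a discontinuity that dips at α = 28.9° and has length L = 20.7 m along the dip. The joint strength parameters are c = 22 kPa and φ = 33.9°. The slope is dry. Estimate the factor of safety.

Resolving the block weight along and normal to the plane and applying the Mohr–Coulomb strength on the joint:
N' = W cosα = 1152·cos28.9° = 1008.5 kN/m
Driving force T = W sinα = 1152·sin28.9° = 556.7 kN/m
Resisting force R = c·L + N'·tanφ = 22·20.7 + 1008.5·tan33.9° = 455.4 + 677.7 = 1133.1 kN/m
FS = R / T = 1133.1 / 556.7 = 2.035

FS = 2.04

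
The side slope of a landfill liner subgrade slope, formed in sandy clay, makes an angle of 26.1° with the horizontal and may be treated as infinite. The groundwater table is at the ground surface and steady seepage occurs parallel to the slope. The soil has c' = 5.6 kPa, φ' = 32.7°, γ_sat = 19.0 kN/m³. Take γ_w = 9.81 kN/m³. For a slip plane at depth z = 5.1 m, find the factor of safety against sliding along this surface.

With seepage parallel to the slope and the water table at the surface, the effective normal stress on the slip plane uses the buoyant unit weight γ' = γ_sat − γ_w while the driving shear stress uses γ_sat:
FS = [c' + γ' z cos²β tanφ'] / [γ_sat z sinβ cosβ]
γ' = 19.0 − 9.81 = 9.19 kN/m³
Numerator = 5.6 + 9.19·5.1·cos²26.1°·tan32.7° = 5.6 + 9.19·5.1·0.8065·0.6420 = 29.866 kPa
Denominator = 19.0·5.1·sin26.1°·cos26.1° = 19.0·5.1·0.4399·0.8980 = 38.283 kPa
FS = 29.866 / 38.283 = 0.780

FS = 0.78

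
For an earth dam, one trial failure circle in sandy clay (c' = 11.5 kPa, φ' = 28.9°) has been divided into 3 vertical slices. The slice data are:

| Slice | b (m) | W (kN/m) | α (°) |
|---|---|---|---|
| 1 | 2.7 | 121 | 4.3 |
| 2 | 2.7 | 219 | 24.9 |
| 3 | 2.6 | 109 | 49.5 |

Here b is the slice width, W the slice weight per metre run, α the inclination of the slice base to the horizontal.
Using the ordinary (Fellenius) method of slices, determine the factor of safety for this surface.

FS = 1.77

Ordinary method of slices: FS = Σ[c'·Δl_i + (W_i cosα_i)·tanφ'] / Σ W_i sinα_i, with Δl_i = b_i / cosα_i.
Slice 1: Δl = 2.7/cos4.3° = 2.708 m; N'_1 = 121·cos4.3° = 120.7; c'Δl = 31.14; W sinα = 9.1
Slice 2: Δl = 2.7/cos24.9° = 2.977 m; N'_2 = 219·cos24.9° = 198.6; c'Δl = 34.23; W sinα = 92.2
Slice 3: Δl = 2.6/cos49.5° = 4.003 m; N'_3 = 109·cos49.5° = 70.8; c'Δl = 46.04; W sinα = 82.9
Σc'Δl = 111.4 kN/m; ΣN' = 390.1 kN/m; ΣW sinα = 184.2 kN/m
Resisting = 111.4 + 390.1·tan28.9° = 111.4 + 215.3 = 326.8 kN/m
FS = 326.8 / 184.2 = 1.774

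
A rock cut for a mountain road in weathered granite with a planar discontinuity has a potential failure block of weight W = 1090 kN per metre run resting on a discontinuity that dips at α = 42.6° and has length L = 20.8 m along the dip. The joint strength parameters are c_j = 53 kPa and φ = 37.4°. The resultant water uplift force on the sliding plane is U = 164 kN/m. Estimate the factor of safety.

FS = 2.16

Resolving the block weight along and normal to the plane and applying the Mohr–Coulomb strength on the joint:
N' = W cosα − U = 1090·cos42.6° − 164 = 638.3 kN/m
Driving force T = W sinα = 1090·sin42.6° = 737.8 kN/m
Resisting force R = c_j·L + N'·tanφ = 53·20.8 + 638.3·tan37.4° = 1102.4 + 488.1 = 1590.5 kN/m
FS = R / T = 1590.5 / 737.8 = 2.156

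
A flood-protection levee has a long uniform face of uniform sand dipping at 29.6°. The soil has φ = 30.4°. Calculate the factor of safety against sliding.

FS = 1.03

For a dry cohesionless infinite slope the factor of safety is FS = tanφ / tanβ.
FS = tan30.4° / tan29.6° = 0.5867 / 0.5681 = 1.033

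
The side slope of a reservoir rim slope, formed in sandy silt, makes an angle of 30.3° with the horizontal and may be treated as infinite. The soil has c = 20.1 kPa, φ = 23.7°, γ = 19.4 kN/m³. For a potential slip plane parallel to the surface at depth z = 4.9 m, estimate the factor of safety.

FS = 1.24

For an infinite slope with a slip plane parallel to the surface (no pore pressure): FS = [c + γz cos²β tanφ] / [γz sinβ cosβ].
γz = 19.4·4.9 = 95.06 kN/m²
Numerator = 20.1 + 95.06·cos²30.3°·tan23.7° = 20.1 + 95.06·0.7455·0.4390 = 51.207 kPa
Denominator = 95.06·sin30.3°·cos30.3° = 95.06·0.5045·0.8634 = 41.409 kPa
FS = 51.207 / 41.409 = 1.237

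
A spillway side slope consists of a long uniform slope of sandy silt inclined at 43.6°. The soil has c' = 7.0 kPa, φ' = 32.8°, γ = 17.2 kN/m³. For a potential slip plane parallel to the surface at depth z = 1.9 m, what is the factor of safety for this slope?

For an infinite slope with a slip plane parallel to the surface (no pore pressure): FS = [c' + γz cos²β tanφ'] / [γz sinβ cosβ].
γz = 17.2·1.9 = 32.68 kN/m²
Numerator = 7.0 + 32.68·cos²43.6°·tan32.8° = 7.0 + 32.68·0.5244·0.6445 = 18.045 kPa
Denominator = 32.68·sin43.6°·cos43.6° = 32.68·0.6896·0.7242 = 16.320 kPa
FS = 18.045 / 16.320 = 1.106

FS = 1.11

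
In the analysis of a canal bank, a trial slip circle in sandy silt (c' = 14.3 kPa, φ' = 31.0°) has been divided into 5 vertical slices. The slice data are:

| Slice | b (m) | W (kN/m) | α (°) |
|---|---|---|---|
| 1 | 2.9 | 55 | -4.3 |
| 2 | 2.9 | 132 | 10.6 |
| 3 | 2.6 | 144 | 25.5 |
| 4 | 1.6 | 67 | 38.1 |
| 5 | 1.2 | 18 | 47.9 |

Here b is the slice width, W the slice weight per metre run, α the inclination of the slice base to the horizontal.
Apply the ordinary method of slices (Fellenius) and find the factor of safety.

Ordinary method of slices: FS = Σ[c'·Δl_i + (W_i cosα_i)·tanφ'] / Σ W_i sinα_i, with Δl_i = b_i / cosα_i.
Slice 1: Δl = 2.9/cos(-4.3°) = 2.908 m; N'_1 = 55·cos(-4.3°) = 54.8; c'Δl = 41.59; W sinα = -4.1
Slice 2: Δl = 2.9/cos10.6° = 2.950 m; N'_2 = 132·cos10.6° = 129.7; c'Δl = 42.19; W sinα = 24.3
Slice 3: Δl = 2.6/cos25.5° = 2.881 m; N'_3 = 144·cos25.5° = 130.0; c'Δl = 41.19; W sinα = 62.0
Slice 4: Δl = 1.6/cos38.1° = 2.033 m; N'_4 = 67·cos38.1° = 52.7; c'Δl = 29.07; W sinα = 41.3
Slice 5: Δl = 1.2/cos47.9° = 1.790 m; N'_5 = 18·cos47.9° = 12.1; c'Δl = 25.60; W sinα = 13.4
Σc'Δl = 179.6 kN/m; ΣN' = 379.4 kN/m; ΣW sinα = 136.8 kN/m
Resisting = 179.6 + 379.4·tan31.0° = 179.6 + 227.9 = 407.6 kN/m
FS = 407.6 / 136.8 = 2.978

FS = 2.98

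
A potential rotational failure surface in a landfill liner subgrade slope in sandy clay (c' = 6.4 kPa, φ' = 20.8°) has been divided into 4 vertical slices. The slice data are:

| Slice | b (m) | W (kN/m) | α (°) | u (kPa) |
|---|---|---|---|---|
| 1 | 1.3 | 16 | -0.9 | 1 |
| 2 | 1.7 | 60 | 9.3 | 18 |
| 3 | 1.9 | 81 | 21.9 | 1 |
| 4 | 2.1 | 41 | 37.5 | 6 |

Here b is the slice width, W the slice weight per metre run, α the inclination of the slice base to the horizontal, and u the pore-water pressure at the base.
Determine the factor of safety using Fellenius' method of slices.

Ordinary method of slices: FS = Σ[c'·Δl_i + (W_i cosα_i − u_i·Δl_i)·tanφ'] / Σ W_i sinα_i, with Δl_i = b_i / cosα_i.
Slice 1: Δl = 1.3/cos(-0.9°) = 1.300 m; N'_1 = 16·cos(-0.9°) − 1·1.300 = 14.7; c'Δl = 8.32; W sinα = -0.3
Slice 2: Δl = 1.7/cos9.3° = 1.723 m; N'_2 = 60·cos9.3° − 18·1.723 = 28.2; c'Δl = 11.02; W sinα = 9.7
Slice 3: Δl = 1.9/cos21.9° = 2.048 m; N'_3 = 81·cos21.9° − 1·2.048 = 73.1; c'Δl = 13.11; W sinα = 30.2
Slice 4: Δl = 2.1/cos37.5° = 2.647 m; N'_4 = 41·cos37.5° − 6·2.647 = 16.6; c'Δl = 16.94; W sinα = 25.0
Σc'Δl = 49.4 kN/m; ΣN' = 132.7 kN/m; ΣW sinα = 64.6 kN/m
Resisting = 49.4 + 132.7·tan20.8° = 49.4 + 50.4 = 99.8 kN/m
FS = 99.8 / 64.6 = 1.544

FS = 1.54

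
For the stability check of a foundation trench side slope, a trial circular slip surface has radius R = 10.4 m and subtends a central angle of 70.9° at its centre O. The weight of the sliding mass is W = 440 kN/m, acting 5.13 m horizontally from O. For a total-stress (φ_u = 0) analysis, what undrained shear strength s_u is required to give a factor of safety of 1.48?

FS = s_u·L_a·R / (W·d), so s_u = FS·W·d / (L_a·R).
Arc length L_a = R·θ = 10.4·(70.9°·π/180) = 10.4·1.2374 = 12.87 m
s_u = 1.48·440·5.13 / (12.87·10.4) = 3340.7 / 133.84 = 24.96 kPa

s_u = 25.0 kPa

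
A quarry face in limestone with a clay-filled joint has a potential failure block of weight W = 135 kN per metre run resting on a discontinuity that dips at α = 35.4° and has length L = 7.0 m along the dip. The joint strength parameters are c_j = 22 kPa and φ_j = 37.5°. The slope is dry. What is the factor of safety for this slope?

FS = 3.05

Resolving the block weight along and normal to the plane and applying the Mohr–Coulomb strength on the joint:
N' = W cosα = 135·cos35.4° = 110.0 kN/m
Driving force T = W sinα = 135·sin35.4° = 78.2 kN/m
Resisting force R = c_j·L + N'·tanφ_j = 22·7.0 + 110.0·tan37.5° = 154.0 + 84.4 = 238.4 kN/m
FS = R / T = 238.4 / 78.2 = 3.049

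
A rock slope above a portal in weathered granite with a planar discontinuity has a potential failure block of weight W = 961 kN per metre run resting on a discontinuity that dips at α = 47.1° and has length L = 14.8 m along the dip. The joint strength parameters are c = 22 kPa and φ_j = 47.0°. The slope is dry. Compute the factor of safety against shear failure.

Resolving the block weight along and normal to the plane and applying the Mohr–Coulomb strength on the joint:
N' = W cosα = 961·cos47.1° = 654.2 kN/m
Driving force T = W sinα = 961·sin47.1° = 704.0 kN/m
Resisting force R = c·L + N'·tanφ_j = 22·14.8 + 654.2·tan47.0° = 325.6 + 701.5 = 1027.1 kN/m
FS = R / T = 1027.1 / 704.0 = 1.459

FS = 1.46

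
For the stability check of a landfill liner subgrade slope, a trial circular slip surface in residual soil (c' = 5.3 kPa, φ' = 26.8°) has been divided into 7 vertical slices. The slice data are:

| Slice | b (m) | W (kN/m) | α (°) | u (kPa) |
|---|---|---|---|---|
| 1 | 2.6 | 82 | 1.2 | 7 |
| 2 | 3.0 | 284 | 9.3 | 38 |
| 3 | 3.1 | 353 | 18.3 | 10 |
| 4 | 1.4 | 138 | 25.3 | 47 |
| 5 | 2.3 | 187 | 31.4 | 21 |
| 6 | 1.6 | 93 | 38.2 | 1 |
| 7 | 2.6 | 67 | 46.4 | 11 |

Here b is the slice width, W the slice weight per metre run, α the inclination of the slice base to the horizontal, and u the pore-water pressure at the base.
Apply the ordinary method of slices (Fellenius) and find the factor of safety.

FS = 1.15

Ordinary method of slices: FS = Σ[c'·Δl_i + (W_i cosα_i − u_i·Δl_i)·tanφ'] / Σ W_i sinα_i, with Δl_i = b_i / cosα_i.
Slice 1: Δl = 2.6/cos1.2° = 2.601 m; N'_1 = 82·cos1.2° − 7·2.601 = 63.8; c'Δl = 13.78; W sinα = 1.7
Slice 2: Δl = 3.0/cos9.3° = 3.040 m; N'_2 = 284·cos9.3° − 38·3.040 = 164.7; c'Δl = 16.11; W sinα = 45.9
Slice 3: Δl = 3.1/cos18.3° = 3.265 m; N'_3 = 353·cos18.3° − 10·3.265 = 302.5; c'Δl = 17.31; W sinα = 110.8
Slice 4: Δl = 1.4/cos25.3° = 1.549 m; N'_4 = 138·cos25.3° − 47·1.549 = 52.0; c'Δl = 8.21; W sinα = 59.0
Slice 5: Δl = 2.3/cos31.4° = 2.695 m; N'_5 = 187·cos31.4° − 21·2.695 = 103.0; c'Δl = 14.28; W sinα = 97.4
Slice 6: Δl = 1.6/cos38.2° = 2.036 m; N'_6 = 93·cos38.2° − 1·2.036 = 71.0; c'Δl = 10.79; W sinα = 57.5
Slice 7: Δl = 2.6/cos46.4° = 3.770 m; N'_7 = 67·cos46.4° − 11·3.770 = 4.7; c'Δl = 19.98; W sinα = 48.5
Σc'Δl = 100.5 kN/m; ΣN' = 761.8 kN/m; ΣW sinα = 420.9 kN/m
Resisting = 100.5 + 761.8·tan26.8° = 100.5 + 384.8 = 485.3 kN/m
FS = 485.3 / 420.9 = 1.153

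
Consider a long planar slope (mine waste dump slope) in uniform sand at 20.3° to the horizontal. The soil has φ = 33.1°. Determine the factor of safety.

FS = 1.76

For a dry cohesionless infinite slope the factor of safety is FS = tanφ / tanβ.
FS = tan33.1° / tan20.3° = 0.6519 / 0.3699 = 1.762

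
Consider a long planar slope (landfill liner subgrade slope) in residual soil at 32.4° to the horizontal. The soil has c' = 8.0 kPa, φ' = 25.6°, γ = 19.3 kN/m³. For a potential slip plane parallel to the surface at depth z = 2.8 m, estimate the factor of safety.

FS = 1.08

For an infinite slope with a slip plane parallel to the surface (no pore pressure): FS = [c' + γz cos²β tanφ'] / [γz sinβ cosβ].
γz = 19.3·2.8 = 54.04 kN/m²
Numerator = 8.0 + 54.04·cos²32.4°·tan25.6° = 8.0 + 54.04·0.7129·0.4791 = 26.458 kPa
Denominator = 54.04·sin32.4°·cos32.4° = 54.04·0.5358·0.8443 = 24.448 kPa
FS = 26.458 / 24.448 = 1.082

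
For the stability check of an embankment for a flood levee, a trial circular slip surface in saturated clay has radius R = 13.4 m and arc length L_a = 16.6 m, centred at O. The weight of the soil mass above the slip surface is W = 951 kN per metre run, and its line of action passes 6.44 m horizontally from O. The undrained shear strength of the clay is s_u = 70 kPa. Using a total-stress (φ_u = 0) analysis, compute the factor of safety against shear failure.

FS = 2.54

Taking moments about the centre O, the resisting moment is provided by the undrained shear strength acting along the arc:
M_R = s_u·L_a·R = 70·16.60·13.4 = 15570.8 kN·m/m
M_D = W·d = 951·6.44 = 6124.4 kN·m/m
FS = M_R / M_D = 15570.8 / 6124.4 = 2.542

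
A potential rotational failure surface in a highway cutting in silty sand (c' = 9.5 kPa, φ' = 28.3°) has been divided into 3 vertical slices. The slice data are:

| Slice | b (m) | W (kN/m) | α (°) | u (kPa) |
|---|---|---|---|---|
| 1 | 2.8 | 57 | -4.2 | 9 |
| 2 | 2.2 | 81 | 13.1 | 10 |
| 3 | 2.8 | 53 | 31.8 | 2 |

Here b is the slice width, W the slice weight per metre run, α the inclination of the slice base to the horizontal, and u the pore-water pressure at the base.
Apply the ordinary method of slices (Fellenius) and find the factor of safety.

Ordinary method of slices: FS = Σ[c'·Δl_i + (W_i cosα_i − u_i·Δl_i)·tanφ'] / Σ W_i sinα_i, with Δl_i = b_i / cosα_i.
Slice 1: Δl = 2.8/cos(-4.2°) = 2.808 m; N'_1 = 57·cos(-4.2°) − 9·2.808 = 31.6; c'Δl = 26.67; W sinα = -4.2
Slice 2: Δl = 2.2/cos13.1° = 2.259 m; N'_2 = 81·cos13.1° − 10·2.259 = 56.3; c'Δl = 21.46; W sinα = 18.4
Slice 3: Δl = 2.8/cos31.8° = 3.295 m; N'_3 = 53·cos31.8° − 2·3.295 = 38.5; c'Δl = 31.30; W sinα = 27.9
Σc'Δl = 79.4 kN/m; ΣN' = 126.3 kN/m; ΣW sinα = 42.1 kN/m
Resisting = 79.4 + 126.3·tan28.3° = 79.4 + 68.0 = 147.5 kN/m
FS = 147.5 / 42.1 = 3.501

FS = 3.50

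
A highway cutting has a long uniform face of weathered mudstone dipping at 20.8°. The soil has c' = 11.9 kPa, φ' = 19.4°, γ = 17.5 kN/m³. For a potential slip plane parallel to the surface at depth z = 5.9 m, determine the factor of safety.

FS = 1.27

For an infinite slope with a slip plane parallel to the surface (no pore pressure): FS = [c' + γz cos²β tanφ'] / [γz sinβ cosβ].
γz = 17.5·5.9 = 103.25 kN/m²
Numerator = 11.9 + 103.25·cos²20.8°·tan19.4° = 11.9 + 103.25·0.8739·0.3522 = 43.675 kPa
Denominator = 103.25·sin20.8°·cos20.8° = 103.25·0.3551·0.9348 = 34.275 kPa
FS = 43.675 / 34.275 = 1.274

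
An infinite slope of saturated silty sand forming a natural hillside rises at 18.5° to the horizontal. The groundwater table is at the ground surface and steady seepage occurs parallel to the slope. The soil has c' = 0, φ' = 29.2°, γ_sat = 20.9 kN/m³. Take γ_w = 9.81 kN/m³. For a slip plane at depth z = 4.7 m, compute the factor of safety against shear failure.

FS = 0.89

With seepage parallel to the slope and the water table at the surface, the effective normal stress on the slip plane uses the buoyant unit weight γ' = γ_sat − γ_w while the driving shear stress uses γ_sat:
FS = [c' + γ' z cos²β tanφ'] / [γ_sat z sinβ cosβ]
(For c' = 0 this reduces to FS = (γ'/γ_sat)·tanφ'/tanβ.)
γ' = 20.9 − 9.81 = 11.09 kN/m³
Numerator = 0.0 + 11.09·4.7·cos²18.5°·tan29.2° = 0.0 + 11.09·4.7·0.8993·0.5589 = 26.198 kPa
Denominator = 20.9·4.7·sin18.5°·cos18.5° = 20.9·4.7·0.3173·0.9483 = 29.558 kPa
FS = 26.198 / 29.558 = 0.886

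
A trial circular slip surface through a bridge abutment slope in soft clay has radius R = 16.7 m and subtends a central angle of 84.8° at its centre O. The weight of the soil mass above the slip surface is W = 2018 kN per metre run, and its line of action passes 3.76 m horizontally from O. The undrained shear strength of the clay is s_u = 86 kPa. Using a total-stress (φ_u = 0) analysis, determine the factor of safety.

Taking moments about the centre O, the resisting moment is provided by the undrained shear strength acting along the arc:
Arc length L_a = R·θ = 16.7·(84.8°·π/180) = 16.7·1.4800 = 24.72 m
M_R = s_u·L_a·R = 86·24.72·16.7 = 35498.1 kN·m/m
M_D = W·d = 2018·3.76 = 7587.7 kN·m/m
FS = M_R / M_D = 35498.1 / 7587.7 = 4.678

FS = 4.68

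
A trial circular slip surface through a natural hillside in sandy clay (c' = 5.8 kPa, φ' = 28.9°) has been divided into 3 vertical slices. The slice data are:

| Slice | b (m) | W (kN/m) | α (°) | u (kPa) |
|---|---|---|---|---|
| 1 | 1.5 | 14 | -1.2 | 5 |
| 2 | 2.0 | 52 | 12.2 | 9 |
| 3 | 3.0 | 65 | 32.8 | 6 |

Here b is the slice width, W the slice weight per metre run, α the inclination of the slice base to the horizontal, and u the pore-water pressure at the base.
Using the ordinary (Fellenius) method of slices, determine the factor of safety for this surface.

FS = 1.77

Ordinary method of slices: FS = Σ[c'·Δl_i + (W_i cosα_i − u_i·Δl_i)·tanφ'] / Σ W_i sinα_i, with Δl_i = b_i / cosα_i.
Slice 1: Δl = 1.5/cos(-1.2°) = 1.500 m; N'_1 = 14·cos(-1.2°) − 5·1.500 = 6.5; c'Δl = 8.70; W sinα = -0.3
Slice 2: Δl = 2.0/cos12.2° = 2.046 m; N'_2 = 52·cos12.2° − 9·2.046 = 32.4; c'Δl = 11.87; W sinα = 11.0
Slice 3: Δl = 3.0/cos32.8° = 3.569 m; N'_3 = 65·cos32.8° − 6·3.569 = 33.2; c'Δl = 20.70; W sinα = 35.2
Σc'Δl = 41.3 kN/m; ΣN' = 72.1 kN/m; ΣW sinα = 45.9 kN/m
Resisting = 41.3 + 72.1·tan28.9° = 41.3 + 39.8 = 81.1 kN/m
FS = 81.1 / 45.9 = 1.766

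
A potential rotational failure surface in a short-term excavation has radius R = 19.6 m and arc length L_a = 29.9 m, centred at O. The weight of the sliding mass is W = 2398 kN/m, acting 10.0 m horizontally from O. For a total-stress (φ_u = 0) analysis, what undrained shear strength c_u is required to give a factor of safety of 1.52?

c_u = 62.2 kPa

FS = c_u·L_a·R / (W·d), so c_u = FS·W·d / (L_a·R).
c_u = 1.52·2398·10.0 / (29.90·19.6) = 36449.6 / 586.04 = 62.20 kPa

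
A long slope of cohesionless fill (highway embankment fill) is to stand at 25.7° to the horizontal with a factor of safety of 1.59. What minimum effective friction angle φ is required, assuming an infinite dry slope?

FS = tanφ/tanβ ⇒ tanφ = FS · tanβ = 1.59 · tan25.7° = 0.7652
φ = arctan(0.7652) = 37.42°

φ = 37.4°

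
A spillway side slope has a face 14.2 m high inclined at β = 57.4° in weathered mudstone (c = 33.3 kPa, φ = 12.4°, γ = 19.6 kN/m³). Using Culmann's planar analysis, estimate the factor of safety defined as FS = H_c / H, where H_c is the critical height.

FS = 1.34

H_c = (4c/γ) · sinβ cosφ / [1 − cos(β − φ)]
    = (4·33.3/19.6) · sin57.4°·cos12.4° / [1 − cos45.0°]
    = 6.796 · 0.8228 / 0.2929 = 19.09 m
FS = H_c / H = 19.09 / 14.2 = 1.344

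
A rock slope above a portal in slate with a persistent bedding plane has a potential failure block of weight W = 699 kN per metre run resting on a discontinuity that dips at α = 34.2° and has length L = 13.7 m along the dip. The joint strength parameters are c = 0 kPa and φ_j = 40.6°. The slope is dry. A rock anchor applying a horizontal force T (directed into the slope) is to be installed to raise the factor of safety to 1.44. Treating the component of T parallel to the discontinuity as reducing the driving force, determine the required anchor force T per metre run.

Resolving forces along and normal to the sliding plane, with the horizontal anchor force T adding T·sinα to the effective normal force and T·cosα acting up the plane against the driving force:
FS = [cL + (W cosα + T sinα) tanφ_j] / [W sinα − T cosα]
Without the anchor: N' = 578.1 kN/m, driving T_d = 392.9 kN/m, resisting R = 0·13.7 + 578.1·tan40.6° = 495.5 kN/m, FS = 1.26.
Setting FS = 1.44 and solving for T:
1.44·(392.9 − T cos34.2°) = 495.5 + T sin34.2°·tan40.6°
T·(sin34.2°·tan40.6° + 1.44·cos34.2°) = 1.44·392.9 − 495.5
T·(0.5621·0.8571 + 1.44·0.8271) = 565.8 − 495.5 = 70.3
T·1.6728 = 70.3
T = 42.0 kN/m

T = 42 kN/m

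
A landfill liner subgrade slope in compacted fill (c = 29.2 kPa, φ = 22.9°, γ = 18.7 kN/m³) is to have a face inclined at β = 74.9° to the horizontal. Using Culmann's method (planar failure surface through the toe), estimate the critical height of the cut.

Culmann's analysis gives the critical failure plane at α_cr = (β + φ)/2 = (74.9 + 22.9)/2 = 48.9°, and the critical height
H_c = (4c/γ) · sinβ cosφ / [1 − cos(β − φ)]
    = (4·29.2/18.7) · sin74.9°·cos22.9° / [1 − cos(52.0°)]
    = 6.246 · 0.9655·0.9212 / [1 − 0.6157]
    = 6.246 · 0.8894 / 0.3843
    = 14.45 m

H_c = 14.45 m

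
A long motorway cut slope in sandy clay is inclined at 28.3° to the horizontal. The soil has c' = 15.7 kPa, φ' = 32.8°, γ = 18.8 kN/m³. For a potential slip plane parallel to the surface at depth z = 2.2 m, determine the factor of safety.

FS = 2.11

For an infinite slope with a slip plane parallel to the surface (no pore pressure): FS = [c' + γz cos²β tanφ'] / [γz sinβ cosβ].
γz = 18.8·2.2 = 41.36 kN/m²
Numerator = 15.7 + 41.36·cos²28.3°·tan32.8° = 15.7 + 41.36·0.7752·0.6445 = 36.364 kPa
Denominator = 41.36·sin28.3°·cos28.3° = 41.36·0.4741·0.8805 = 17.265 kPa
FS = 36.364 / 17.265 = 2.106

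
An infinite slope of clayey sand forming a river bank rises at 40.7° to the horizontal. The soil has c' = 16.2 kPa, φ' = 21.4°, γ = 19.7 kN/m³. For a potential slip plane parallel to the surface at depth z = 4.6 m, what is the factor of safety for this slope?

For an infinite slope with a slip plane parallel to the surface (no pore pressure): FS = [c' + γz cos²β tanφ'] / [γz sinβ cosβ].
γz = 19.7·4.6 = 90.62 kN/m²
Numerator = 16.2 + 90.62·cos²40.7°·tan21.4° = 16.2 + 90.62·0.5748·0.3919 = 36.612 kPa
Denominator = 90.62·sin40.7°·cos40.7° = 90.62·0.6521·0.7581 = 44.801 kPa
FS = 36.612 / 44.801 = 0.817

FS = 0.82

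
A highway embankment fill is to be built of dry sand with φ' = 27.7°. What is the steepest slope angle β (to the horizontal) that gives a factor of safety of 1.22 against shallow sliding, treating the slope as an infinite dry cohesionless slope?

For an infinite dry cohesionless slope FS = tanφ'/tanβ, so tanβ = tanφ' / FS.
tanβ = tan27.7° / 1.22 = 0.5250 / 1.22 = 0.4303
β = arctan(0.4303) = 23.28°

β = 23.3°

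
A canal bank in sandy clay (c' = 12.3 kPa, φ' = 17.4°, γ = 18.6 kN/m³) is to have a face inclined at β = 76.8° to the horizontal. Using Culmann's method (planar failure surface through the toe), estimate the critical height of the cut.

Culmann's analysis gives the critical failure plane at α_cr = (β + φ')/2 = (76.8 + 17.4)/2 = 47.1°, and the critical height
H_c = (4c'/γ) · sinβ cosφ' / [1 − cos(β − φ')]
    = (4·12.3/18.6) · sin76.8°·cos17.4° / [1 − cos(59.4°)]
    = 2.645 · 0.9736·0.9542 / [1 − 0.5090]
    = 2.645 · 0.9290 / 0.4910
    = 5.01 m

H_c = 5.01 m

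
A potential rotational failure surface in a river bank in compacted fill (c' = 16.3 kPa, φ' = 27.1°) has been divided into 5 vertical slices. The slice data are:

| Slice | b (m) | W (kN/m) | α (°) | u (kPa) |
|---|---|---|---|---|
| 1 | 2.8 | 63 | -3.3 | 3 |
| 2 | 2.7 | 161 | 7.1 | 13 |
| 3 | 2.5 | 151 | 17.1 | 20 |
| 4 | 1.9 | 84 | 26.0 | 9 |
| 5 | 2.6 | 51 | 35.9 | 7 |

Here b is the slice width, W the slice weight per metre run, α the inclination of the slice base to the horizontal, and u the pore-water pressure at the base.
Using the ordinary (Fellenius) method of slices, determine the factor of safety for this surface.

Ordinary method of slices: FS = Σ[c'·Δl_i + (W_i cosα_i − u_i·Δl_i)·tanφ'] / Σ W_i sinα_i, with Δl_i = b_i / cosα_i.
Slice 1: Δl = 2.8/cos(-3.3°) = 2.805 m; N'_1 = 63·cos(-3.3°) − 3·2.805 = 54.5; c'Δl = 45.72; W sinα = -3.6
Slice 2: Δl = 2.7/cos7.1° = 2.721 m; N'_2 = 161·cos7.1° − 13·2.721 = 124.4; c'Δl = 44.35; W sinα = 19.9
Slice 3: Δl = 2.5/cos17.1° = 2.616 m; N'_3 = 151·cos17.1° − 20·2.616 = 92.0; c'Δl = 42.63; W sinα = 44.4
Slice 4: Δl = 1.9/cos26.0° = 2.114 m; N'_4 = 84·cos26.0° − 9·2.114 = 56.5; c'Δl = 34.46; W sinα = 36.8
Slice 5: Δl = 2.6/cos35.9° = 3.210 m; N'_5 = 51·cos35.9° − 7·3.210 = 18.8; c'Δl = 52.32; W sinα = 29.9
Σc'Δl = 219.5 kN/m; ΣN' = 346.2 kN/m; ΣW sinα = 127.4 kN/m
Resisting = 219.5 + 346.2·tan27.1° = 219.5 + 177.2 = 396.6 kN/m
FS = 396.6 / 127.4 = 3.113

FS = 3.11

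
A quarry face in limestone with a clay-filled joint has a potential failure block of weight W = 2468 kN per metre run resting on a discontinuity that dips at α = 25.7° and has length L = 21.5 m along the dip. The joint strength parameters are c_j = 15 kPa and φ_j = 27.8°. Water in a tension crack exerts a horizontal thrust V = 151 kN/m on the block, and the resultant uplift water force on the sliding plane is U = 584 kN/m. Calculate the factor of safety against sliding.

FS = 0.96

Resolving the block weight along and normal to the plane and applying the Mohr–Coulomb strength on the joint:
N' = W cosα − U − V sinα = 2468·cos25.7° − 584 − 151·sin25.7° = 1574.4 kN/m
Driving force T = W sinα + V cosα = 2468·sin25.7° + 151·cos25.7° = 1206.3 kN/m
Resisting force R = c_j·L + N'·tanφ_j = 15·21.5 + 1574.4·tan27.8° = 322.5 + 830.1 = 1152.6 kN/m
FS = R / T = 1152.6 / 1206.3 = 0.955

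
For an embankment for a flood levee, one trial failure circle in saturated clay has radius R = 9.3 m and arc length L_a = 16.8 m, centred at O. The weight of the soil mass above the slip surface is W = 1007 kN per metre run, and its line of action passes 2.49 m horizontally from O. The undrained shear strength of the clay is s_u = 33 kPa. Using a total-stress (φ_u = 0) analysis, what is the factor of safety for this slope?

Taking moments about the centre O, the resisting moment is provided by the undrained shear strength acting along the arc:
M_R = s_u·L_a·R = 33·16.80·9.3 = 5155.9 kN·m/m
M_D = W·d = 1007·2.49 = 2507.4 kN·m/m
FS = M_R / M_D = 5155.9 / 2507.4 = 2.056

FS = 2.06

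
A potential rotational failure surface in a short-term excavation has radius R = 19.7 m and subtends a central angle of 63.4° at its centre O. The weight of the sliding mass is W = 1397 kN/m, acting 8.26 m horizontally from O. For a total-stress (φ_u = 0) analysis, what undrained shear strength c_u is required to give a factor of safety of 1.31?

FS = c_u·L_a·R / (W·d), so c_u = FS·W·d / (L_a·R).
Arc length L_a = R·θ = 19.7·(63.4°·π/180) = 19.7·1.1065 = 21.80 m
c_u = 1.31·1397·8.26 / (21.80·19.7) = 15116.4 / 429.44 = 35.20 kPa

c_u = 35.2 kPa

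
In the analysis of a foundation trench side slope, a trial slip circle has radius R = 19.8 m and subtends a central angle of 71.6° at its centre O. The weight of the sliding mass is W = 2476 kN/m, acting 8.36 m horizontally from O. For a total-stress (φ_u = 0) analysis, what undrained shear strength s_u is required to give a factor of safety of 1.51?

s_u = 63.8 kPa

FS = s_u·L_a·R / (W·d), so s_u = FS·W·d / (L_a·R).
Arc length L_a = R·θ = 19.8·(71.6°·π/180) = 19.8·1.2497 = 24.74 m
s_u = 1.51·2476·8.36 / (24.74·19.8) = 31256.0 / 489.92 = 63.80 kPa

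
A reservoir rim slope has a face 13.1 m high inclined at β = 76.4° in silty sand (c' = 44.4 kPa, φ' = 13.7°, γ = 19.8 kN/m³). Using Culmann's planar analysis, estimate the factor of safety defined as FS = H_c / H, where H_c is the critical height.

FS = 1.19

H_c = (4c'/γ) · sinβ cosφ' / [1 − cos(β − φ')]
    = (4·44.4/19.8) · sin76.4°·cos13.7° / [1 − cos62.7°]
    = 8.970 · 0.9443 / 0.5414 = 15.65 m
FS = H_c / H = 15.65 / 13.1 = 1.194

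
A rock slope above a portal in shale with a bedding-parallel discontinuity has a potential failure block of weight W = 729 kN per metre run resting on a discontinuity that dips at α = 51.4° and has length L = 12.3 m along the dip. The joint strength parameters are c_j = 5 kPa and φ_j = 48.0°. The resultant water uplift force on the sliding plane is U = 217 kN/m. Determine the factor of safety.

Resolving the block weight along and normal to the plane and applying the Mohr–Coulomb strength on the joint:
N' = W cosα − U = 729·cos51.4° − 217 = 237.8 kN/m
Driving force T = W sinα = 729·sin51.4° = 569.7 kN/m
Resisting force R = c_j·L + N'·tanφ_j = 5·12.3 + 237.8·tan48.0° = 61.5 + 264.1 = 325.6 kN/m
FS = R / T = 325.6 / 569.7 = 0.572

FS = 0.57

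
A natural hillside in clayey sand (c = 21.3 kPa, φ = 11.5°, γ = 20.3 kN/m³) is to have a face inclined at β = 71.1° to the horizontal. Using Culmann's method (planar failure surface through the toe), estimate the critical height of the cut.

Culmann's analysis gives the critical failure plane at α_cr = (β + φ)/2 = (71.1 + 11.5)/2 = 41.3°, and the critical height
H_c = (4c/γ) · sinβ cosφ / [1 − cos(β − φ)]
    = (4·21.3/20.3) · sin71.1°·cos11.5° / [1 − cos(59.6°)]
    = 4.197 · 0.9461·0.9799 / [1 − 0.5060]
    = 4.197 · 0.9271 / 0.4940
    = 7.88 m

H_c = 7.88 m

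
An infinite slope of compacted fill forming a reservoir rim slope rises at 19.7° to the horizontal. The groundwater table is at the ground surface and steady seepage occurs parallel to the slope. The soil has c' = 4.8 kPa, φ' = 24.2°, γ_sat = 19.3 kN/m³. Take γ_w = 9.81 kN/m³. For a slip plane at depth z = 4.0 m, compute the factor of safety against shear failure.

With seepage parallel to the slope and the water table at the surface, the effective normal stress on the slip plane uses the buoyant unit weight γ' = γ_sat − γ_w while the driving shear stress uses γ_sat:
FS = [c' + γ' z cos²β tanφ'] / [γ_sat z sinβ cosβ]
γ' = 19.3 − 9.81 = 9.49 kN/m³
Numerator = 4.8 + 9.49·4.0·cos²19.7°·tan24.2° = 4.8 + 9.49·4.0·0.8864·0.4494 = 19.921 kPa
Denominator = 19.3·4.0·sin19.7°·cos19.7° = 19.3·4.0·0.3371·0.9415 = 24.501 kPa
FS = 19.921 / 24.501 = 0.813

FS = 0.81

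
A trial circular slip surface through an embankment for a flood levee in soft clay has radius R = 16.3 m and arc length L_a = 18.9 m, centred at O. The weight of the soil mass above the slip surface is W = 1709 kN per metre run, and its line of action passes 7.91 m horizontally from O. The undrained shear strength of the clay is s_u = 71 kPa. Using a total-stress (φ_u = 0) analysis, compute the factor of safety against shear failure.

FS = 1.62

Taking moments about the centre O, the resisting moment is provided by the undrained shear strength acting along the arc:
M_R = s_u·L_a·R = 71·18.90·16.3 = 21873.0 kN·m/m
M_D = W·d = 1709·7.91 = 13518.2 kN·m/m
FS = M_R / M_D = 21873.0 / 13518.2 = 1.618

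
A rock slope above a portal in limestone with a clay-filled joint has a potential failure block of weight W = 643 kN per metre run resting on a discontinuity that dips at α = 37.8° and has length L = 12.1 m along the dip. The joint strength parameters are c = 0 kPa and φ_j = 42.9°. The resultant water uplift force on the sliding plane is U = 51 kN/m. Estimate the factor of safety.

FS = 1.08

Resolving the block weight along and normal to the plane and applying the Mohr–Coulomb strength on the joint:
N' = W cosα − U = 643·cos37.8° − 51 = 457.1 kN/m
Driving force T = W sinα = 643·sin37.8° = 394.1 kN/m
Resisting force R = c·L + N'·tanφ_j = 0·12.1 + 457.1·tan42.9° = 0.0 + 424.7 = 424.7 kN/m
FS = R / T = 424.7 / 394.1 = 1.078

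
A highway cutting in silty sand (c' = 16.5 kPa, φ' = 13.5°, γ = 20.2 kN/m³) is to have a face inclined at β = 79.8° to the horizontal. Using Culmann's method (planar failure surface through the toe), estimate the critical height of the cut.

H_c = 5.23 m

Culmann's analysis gives the critical failure plane at α_cr = (β + φ')/2 = (79.8 + 13.5)/2 = 46.6°, and the critical height
H_c = (4c'/γ) · sinβ cosφ' / [1 − cos(β − φ')]
    = (4·16.5/20.2) · sin79.8°·cos13.5° / [1 − cos(66.3°)]
    = 3.267 · 0.9842·0.9724 / [1 − 0.4019]
    = 3.267 · 0.9570 / 0.5981
    = 5.23 m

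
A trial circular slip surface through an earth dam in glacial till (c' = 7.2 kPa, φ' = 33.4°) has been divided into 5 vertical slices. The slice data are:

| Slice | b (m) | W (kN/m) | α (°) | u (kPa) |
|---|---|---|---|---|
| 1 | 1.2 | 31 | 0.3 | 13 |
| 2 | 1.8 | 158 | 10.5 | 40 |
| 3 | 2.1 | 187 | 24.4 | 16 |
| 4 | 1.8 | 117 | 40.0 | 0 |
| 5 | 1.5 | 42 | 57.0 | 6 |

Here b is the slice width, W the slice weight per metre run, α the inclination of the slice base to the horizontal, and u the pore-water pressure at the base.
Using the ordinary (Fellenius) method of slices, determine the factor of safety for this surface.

Ordinary method of slices: FS = Σ[c'·Δl_i + (W_i cosα_i − u_i·Δl_i)·tanφ'] / Σ W_i sinα_i, with Δl_i = b_i / cosα_i.
Slice 1: Δl = 1.2/cos0.3° = 1.200 m; N'_1 = 31·cos0.3° − 13·1.200 = 15.4; c'Δl = 8.64; W sinα = 0.2
Slice 2: Δl = 1.8/cos10.5° = 1.831 m; N'_2 = 158·cos10.5° − 40·1.831 = 82.1; c'Δl = 13.18; W sinα = 28.8
Slice 3: Δl = 2.1/cos24.4° = 2.306 m; N'_3 = 187·cos24.4° − 16·2.306 = 133.4; c'Δl = 16.60; W sinα = 77.3
Slice 4: Δl = 1.8/cos40.0° = 2.350 m; N'_4 = 117·cos40.0° − 0·2.350 = 89.6; c'Δl = 16.92; W sinα = 75.2
Slice 5: Δl = 1.5/cos57.0° = 2.754 m; N'_5 = 42·cos57.0° − 6·2.754 = 6.4; c'Δl = 19.83; W sinα = 35.2
Σc'Δl = 75.2 kN/m; ΣN' = 326.9 kN/m; ΣW sinα = 216.6 kN/m
Resisting = 75.2 + 326.9·tan33.4° = 75.2 + 215.6 = 290.7 kN/m
FS = 290.7 / 216.6 = 1.342

FS = 1.34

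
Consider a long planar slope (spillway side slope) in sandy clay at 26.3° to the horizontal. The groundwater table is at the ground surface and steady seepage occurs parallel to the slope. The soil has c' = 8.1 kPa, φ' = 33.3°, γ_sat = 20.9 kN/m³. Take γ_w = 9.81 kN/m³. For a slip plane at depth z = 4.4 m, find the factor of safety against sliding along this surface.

With seepage parallel to the slope and the water table at the surface, the effective normal stress on the slip plane uses the buoyant unit weight γ' = γ_sat − γ_w while the driving shear stress uses γ_sat:
FS = [c' + γ' z cos²β tanφ'] / [γ_sat z sinβ cosβ]
γ' = 20.9 − 9.81 = 11.09 kN/m³
Numerator = 8.1 + 11.09·4.4·cos²26.3°·tan33.3° = 8.1 + 11.09·4.4·0.8037·0.6569 = 33.861 kPa
Denominator = 20.9·4.4·sin26.3°·cos26.3° = 20.9·4.4·0.4431·0.8965 = 36.527 kPa
FS = 33.861 / 36.527 = 0.927

FS = 0.93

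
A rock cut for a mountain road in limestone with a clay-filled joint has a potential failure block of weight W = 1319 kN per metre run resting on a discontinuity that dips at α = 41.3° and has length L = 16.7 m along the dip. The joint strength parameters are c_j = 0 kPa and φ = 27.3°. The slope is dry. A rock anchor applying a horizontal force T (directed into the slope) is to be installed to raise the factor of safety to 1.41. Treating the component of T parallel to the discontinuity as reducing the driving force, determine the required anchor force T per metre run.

Resolving forces along and normal to the sliding plane, with the horizontal anchor force T adding T·sinα to the effective normal force and T·cosα acting up the plane against the driving force:
FS = [c_jL + (W cosα + T sinα) tanφ] / [W sinα − T cosα]
Without the anchor: N' = 990.9 kN/m, driving T_d = 870.5 kN/m, resisting R = 0·16.7 + 990.9·tan27.3° = 511.5 kN/m, FS = 0.59.
Setting FS = 1.41 and solving for T:
1.41·(870.5 − T cos41.3°) = 511.5 + T sin41.3°·tan27.3°
T·(sin41.3°·tan27.3° + 1.41·cos41.3°) = 1.41·870.5 − 511.5
T·(0.6600·0.5161 + 1.41·0.7513) = 1227.5 − 511.5 = 716.0
T·1.3999 = 716.0
T = 511.5 kN/m

T = 511 kN/m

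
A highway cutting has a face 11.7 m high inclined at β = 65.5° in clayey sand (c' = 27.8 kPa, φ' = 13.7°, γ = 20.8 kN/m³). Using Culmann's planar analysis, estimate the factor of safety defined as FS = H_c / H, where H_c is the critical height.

H_c = (4c'/γ) · sinβ cosφ' / [1 − cos(β − φ')]
    = (4·27.8/20.8) · sin65.5°·cos13.7° / [1 − cos51.8°]
    = 5.346 · 0.8841 / 0.3816 = 12.39 m
FS = H_c / H = 12.39 / 11.7 = 1.059

FS = 1.06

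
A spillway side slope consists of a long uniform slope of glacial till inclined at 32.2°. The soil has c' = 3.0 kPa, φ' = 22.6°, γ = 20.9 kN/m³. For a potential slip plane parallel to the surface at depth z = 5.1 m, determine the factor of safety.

FS = 0.72

For an infinite slope with a slip plane parallel to the surface (no pore pressure): FS = [c' + γz cos²β tanφ'] / [γz sinβ cosβ].
γz = 20.9·5.1 = 106.59 kN/m²
Numerator = 3.0 + 106.59·cos²32.2°·tan22.6° = 3.0 + 106.59·0.7160·0.4163 = 34.770 kPa
Denominator = 106.59·sin32.2°·cos32.2° = 106.59·0.5329·0.8462 = 48.063 kPa
FS = 34.770 / 48.063 = 0.723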